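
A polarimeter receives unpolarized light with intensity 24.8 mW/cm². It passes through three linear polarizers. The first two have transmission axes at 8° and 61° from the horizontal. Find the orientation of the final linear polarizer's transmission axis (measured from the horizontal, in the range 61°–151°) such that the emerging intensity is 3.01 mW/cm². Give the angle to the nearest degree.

θ ≈ 96°

Unpolarized light through the first polarizer → I₁ = ½ I₀, now polarized at 8°.
I₂ = I₁ cos²(61° − 8°) = 0.5 I₀ · cos²(53°) = 0.1811 I₀.
Target fraction: 3.01 / 24.8 mW/cm² = 0.1214 of I₀.
Need I₃/I₀ = 0.1214, so cos²(θ − 61°) = 0.1214 / 0.1811 = 0.6702.
θ − 61° = arccos(√0.6702) = 35.0°, giving θ ≈ 61 + 35.0 = 96.0°.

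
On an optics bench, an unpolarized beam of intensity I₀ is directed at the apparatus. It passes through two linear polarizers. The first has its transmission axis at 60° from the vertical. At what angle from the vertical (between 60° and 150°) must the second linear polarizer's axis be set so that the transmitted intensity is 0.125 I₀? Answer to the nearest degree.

θ ≈ 120°

Unpolarized light through the first polarizer → I₁ = ½ I₀, now polarized at 60°.
Need I₂/I₀ = 0.125, so cos²(θ − 60°) = 0.125 / 0.5 = 0.25.
θ − 60° = arccos(√0.25) = 60.0°, giving θ ≈ 60 + 60.0 = 120.0°.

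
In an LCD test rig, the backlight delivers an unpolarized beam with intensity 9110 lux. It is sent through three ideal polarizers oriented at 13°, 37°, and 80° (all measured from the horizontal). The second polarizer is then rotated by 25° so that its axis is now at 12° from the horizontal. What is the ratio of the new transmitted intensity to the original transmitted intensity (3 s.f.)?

Before rotation:
Unpolarized light through the first polarizer → I₁ = ½ I₀, now polarized at 13°.
I₂ = I₁ cos²(37° − 13°) = 0.5 I₀ · cos²(24°) = 0.4173 I₀.
I₃ = I₂ cos²(80° − 37°) = 0.4173 I₀ · cos²(43°) = 0.2232 I₀.
After rotation:
Unpolarized light through the first polarizer → I₁ = ½ I₀, now polarized at 13°.
I₂ = I₁ cos²(12° − 13°) = 0.5 I₀ · cos²(1°) = 0.4998 I₀.
I₃ = I₂ cos²(80° − 12°) = 0.4998 I₀ · cos²(68°) = 0.07014 I₀.
Ratio = 0.07014 / 0.2232 = 0.3143.

I_new/I_old ≈ 0.314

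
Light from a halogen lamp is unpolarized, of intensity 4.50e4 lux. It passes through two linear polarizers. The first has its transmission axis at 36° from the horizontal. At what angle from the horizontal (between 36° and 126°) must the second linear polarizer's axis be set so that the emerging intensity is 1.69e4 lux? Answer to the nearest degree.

θ ≈ 66°

Unpolarized light through the first polarizer → I₁ = ½ I₀, now polarized at 36°.
Target fraction: 1.69e4 / 4.50e4 lux = 0.3756 of I₀.
Need I₂/I₀ = 0.3756, so cos²(θ − 36°) = 0.3756 / 0.5 = 0.7511.
θ − 36° = arccos(√0.7511) = 29.9°, giving θ ≈ 36 + 29.9 = 65.9°.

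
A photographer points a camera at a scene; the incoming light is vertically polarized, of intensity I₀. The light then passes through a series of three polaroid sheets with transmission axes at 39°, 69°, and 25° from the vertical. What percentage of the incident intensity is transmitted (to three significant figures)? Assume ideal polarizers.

By Malus's law, I₁ = I₀ cos²(39° − 0°) = I₀ cos²(39°) = 0.604 I₀.
I₂ = I₁ cos²(69° − 39°) = 0.604 I₀ · cos²(30°) = 0.453 I₀.
I₃ = I₂ cos²(25° − 69°) = 0.453 I₀ · cos²(44°) = 0.2344 I₀.
That is 23.44% of the incident intensity.

≈ 23.4%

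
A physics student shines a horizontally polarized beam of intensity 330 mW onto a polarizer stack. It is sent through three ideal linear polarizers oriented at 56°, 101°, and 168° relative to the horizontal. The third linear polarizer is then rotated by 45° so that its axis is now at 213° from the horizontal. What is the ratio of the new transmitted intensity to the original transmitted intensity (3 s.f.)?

I_new/I_old ≈ 0.919

Before rotation:
I₁ = I₀ cos²(56° − 0°) = I₀ cos²(56°) = 0.3127 I₀.
I₂ = I₁ cos²(101° − 56°) = 0.3127 I₀ · cos²(45°) = 0.1563 I₀.
I₃ = I₂ cos²(168° − 101°) = 0.1563 I₀ · cos²(67°) = 0.02387 I₀.
After rotation:
I₁ = I₀ cos²(56° − 0°) = I₀ cos²(56°) = 0.3127 I₀.
I₂ = I₁ cos²(101° − 56°) = 0.3127 I₀ · cos²(45°) = 0.1563 I₀.
Angle between axes 2 and 3: 68°. I₃ = 0.1563 I₀ · cos²(68°) = 0.02194 I₀.
Ratio = 0.02194 / 0.02387 = 0.9192.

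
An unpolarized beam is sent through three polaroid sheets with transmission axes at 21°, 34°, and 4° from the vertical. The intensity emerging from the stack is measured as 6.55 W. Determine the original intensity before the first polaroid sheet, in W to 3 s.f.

I₀ ≈ 18.4 W

Unpolarized light through the first polarizer → I₁ = ½ I₀, now polarized at 21°.
I₂ = I₁ cos²(34° − 21°) = 0.5 I₀ · cos²(13°) = 0.4747 I₀.
I₃ = I₂ cos²(4° − 34°) = 0.4747 I₀ · cos²(30°) = 0.356 I₀.
So 6.55 W = 0.356 I₀, giving I₀ = 6.55/0.356 = 18.4 W.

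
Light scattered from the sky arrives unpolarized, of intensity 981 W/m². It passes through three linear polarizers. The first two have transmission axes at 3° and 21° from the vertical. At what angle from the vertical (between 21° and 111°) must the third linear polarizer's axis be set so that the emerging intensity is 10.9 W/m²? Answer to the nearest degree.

Unpolarized light through the first polarizer → I₁ = ½ I₀, now polarized at 3°.
I₂ = I₁ cos²(21° − 3°) = 0.5 I₀ · cos²(18°) = 0.4523 I₀.
Target fraction: 10.9 / 981 W/m² = 0.01111 of I₀.
Need I₃/I₀ = 0.01111, so cos²(θ − 21°) = 0.01111 / 0.4523 = 0.02457.
θ − 21° = arccos(√0.02457) = 81.0°, giving θ ≈ 21 + 81.0 = 102.0°.

θ ≈ 102°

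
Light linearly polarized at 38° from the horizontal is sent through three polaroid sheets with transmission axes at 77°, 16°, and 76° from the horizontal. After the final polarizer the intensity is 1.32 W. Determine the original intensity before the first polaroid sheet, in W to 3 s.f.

I₁ = I₀ cos²(77° − 38°) = I₀ cos²(39°) = 0.604 I₀.
I₂ = I₁ cos²(16° − 77°) = 0.604 I₀ · cos²(61°) = 0.142 I₀.
I₃ = I₂ cos²(76° − 16°) = 0.142 I₀ · cos²(60°) = 0.03549 I₀.
So 1.32 W = 0.03549 I₀, giving I₀ = 1.32/0.03549 = 37.2 W.

I₀ ≈ 37.2 W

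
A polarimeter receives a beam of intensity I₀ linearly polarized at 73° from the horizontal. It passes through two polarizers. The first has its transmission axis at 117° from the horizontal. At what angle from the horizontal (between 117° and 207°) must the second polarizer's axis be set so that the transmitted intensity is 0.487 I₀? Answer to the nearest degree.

θ ≈ 131°

By Malus's law, I₁ = I₀ cos²(117° − 73°) = I₀ cos²(44°) = 0.5174 I₀.
Need I₂/I₀ = 0.487, so cos²(θ − 117°) = 0.487 / 0.5174 = 0.9412.
θ − 117° = arccos(√0.9412) = 14.0°, giving θ ≈ 117 + 14.0 = 131.0°.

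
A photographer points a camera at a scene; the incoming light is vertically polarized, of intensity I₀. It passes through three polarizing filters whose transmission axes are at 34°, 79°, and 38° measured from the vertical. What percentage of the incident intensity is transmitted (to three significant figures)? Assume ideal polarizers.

≈ 19.6%

I₁ = I₀ cos²(34° − 0°) = I₀ cos²(34°) = 0.6873 I₀.
I₂ = I₁ cos²(79° − 34°) = 0.6873 I₀ · cos²(45°) = 0.3437 I₀.
I₃ = I₂ cos²(38° − 79°) = 0.3437 I₀ · cos²(41°) = 0.1957 I₀.
That is 19.57% of the incident intensity.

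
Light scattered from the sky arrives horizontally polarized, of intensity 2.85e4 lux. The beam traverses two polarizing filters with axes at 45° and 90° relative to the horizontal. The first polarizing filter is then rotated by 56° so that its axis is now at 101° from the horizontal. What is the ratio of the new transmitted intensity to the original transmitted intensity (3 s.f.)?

I_new/I_old ≈ 0.140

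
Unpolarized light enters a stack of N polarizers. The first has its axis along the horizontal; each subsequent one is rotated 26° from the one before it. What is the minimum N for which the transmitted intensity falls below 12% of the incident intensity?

N = 8

First polarizer halves the unpolarized light: factor 1/2.
Each further stage multiplies by cos²(26°) = 0.8078.
After N polarizers: T = 0.5·0.8078^(N−1). Require T < 0.12 ⇒ N−1 > ln(0.12/0.5)/ln(0.8078) = 6.69, so N−1 ≥ 7 and N = 8.
Check: N=8 gives T = 0.1123 < 0.12; N=7 gives T = 0.139.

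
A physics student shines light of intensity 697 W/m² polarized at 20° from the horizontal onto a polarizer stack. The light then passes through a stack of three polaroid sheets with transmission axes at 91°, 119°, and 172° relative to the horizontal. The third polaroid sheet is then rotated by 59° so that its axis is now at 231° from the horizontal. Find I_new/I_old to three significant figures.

I_new/I_old ≈ 0.387

Before rotation:
By Malus's law, I₁ = I₀ cos²(91° − 20°) = I₀ cos²(71°) = 0.106 I₀.
I₂ = I₁ cos²(119° − 91°) = 0.106 I₀ · cos²(28°) = 0.08263 I₀.
I₃ = I₂ cos²(172° − 119°) = 0.08263 I₀ · cos²(53°) = 0.02993 I₀.
After rotation:
I₁ = I₀ cos²(91° − 20°) = I₀ cos²(71°) = 0.106 I₀.
I₂ = I₁ cos²(119° − 91°) = 0.106 I₀ · cos²(28°) = 0.08263 I₀.
Angle between axes 2 and 3: 68°. I₃ = 0.08263 I₀ · cos²(68°) = 0.0116 I₀.
Ratio = 0.0116 / 0.02993 = 0.3875.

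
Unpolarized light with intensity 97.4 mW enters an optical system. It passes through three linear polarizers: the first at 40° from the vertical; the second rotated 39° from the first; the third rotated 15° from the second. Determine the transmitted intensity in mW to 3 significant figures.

I ≈ 27.4 mW

Unpolarized light through the first polarizer → I₁ = 97.4 mW/2 = 48.7 mW, polarized at 40°.
I₂ = I₁ · cos²(39°) = 48.7 · 0.604 = 29.41 mW.
I₃ = I₂ · cos²(15°) = 29.41 · 0.933 = 27.44 mW.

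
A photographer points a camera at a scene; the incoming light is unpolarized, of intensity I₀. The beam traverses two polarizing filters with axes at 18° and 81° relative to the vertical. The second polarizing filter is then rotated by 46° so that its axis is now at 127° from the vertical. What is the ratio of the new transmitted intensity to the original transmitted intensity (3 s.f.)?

I_new/I_old ≈ 0.514

Before rotation:
Unpolarized light through the first polarizer → I₁ = ½ I₀, now polarized at 18°.
I₂ = I₁ cos²(81° − 18°) = 0.5 I₀ · cos²(63°) = 0.1031 I₀.
After rotation:
Unpolarized light through the first polarizer → I₁ = ½ I₀, now polarized at 18°.
Angle between axes 1 and 2: 71°. I₂ = 0.5 I₀ · cos²(71°) = 0.053 I₀.
Ratio = 0.053 / 0.1031 = 0.5143.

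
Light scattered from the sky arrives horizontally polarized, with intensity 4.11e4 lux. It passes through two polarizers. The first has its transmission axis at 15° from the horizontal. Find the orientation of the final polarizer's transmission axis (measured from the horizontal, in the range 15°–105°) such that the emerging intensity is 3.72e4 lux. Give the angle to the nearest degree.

By Malus's law, I₁ = I₀ cos²(15° − 0°) = I₀ cos²(15°) = 0.933 I₀.
Target fraction: 3.72e4 / 4.11e4 lux = 0.9051 of I₀.
Need I₂/I₀ = 0.9051, so cos²(θ − 15°) = 0.9051 / 0.933 = 0.9701.
θ − 15° = arccos(√0.9701) = 10.0°, giving θ ≈ 15 + 10.0 = 25.0°.

θ ≈ 25°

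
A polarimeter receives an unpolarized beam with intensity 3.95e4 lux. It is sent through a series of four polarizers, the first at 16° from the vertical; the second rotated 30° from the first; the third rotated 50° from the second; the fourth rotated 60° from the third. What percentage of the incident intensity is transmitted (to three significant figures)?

Unpolarized light through the first polarizer → I₁ = 3.95e4 lux/2 = 1.975e+04 lux, polarized at 16°.
I₂ = I₁ · cos²(30°) = 1.975e+04 · 0.75 = 1.481e+04 lux.
I₃ = I₂ · cos²(50°) = 1.481e+04 · 0.4132 = 6120 lux.
I₄ = I₃ · cos²(60°) = 6120 · 0.25 = 1530 lux.
That is 3.874% of the incident intensity.

≈ 3.87%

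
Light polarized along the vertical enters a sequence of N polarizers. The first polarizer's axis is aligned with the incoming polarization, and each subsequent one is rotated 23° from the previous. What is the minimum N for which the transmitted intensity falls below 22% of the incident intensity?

N = 11

First polarizer is aligned with the polarization: full transmission.
Each further stage multiplies by cos²(23°) = 0.8473.
After N polarizers: T = 0.8473^(N−1). Require T < 0.22 ⇒ N−1 > ln(0.22)/ln(0.8473) = 9.14, so N−1 ≥ 10 and N = 11.
Check: N=11 gives T = 0.1908 < 0.22; N=10 gives T = 0.2251.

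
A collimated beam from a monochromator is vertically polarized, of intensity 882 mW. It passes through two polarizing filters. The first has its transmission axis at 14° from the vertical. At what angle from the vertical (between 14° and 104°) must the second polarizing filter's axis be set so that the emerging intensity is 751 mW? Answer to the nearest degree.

By Malus's law, I₁ = I₀ cos²(14° − 0°) = I₀ cos²(14°) = 0.9415 I₀.
Target fraction: 751 / 882 mW = 0.8515 of I₀.
Need I₂/I₀ = 0.8515, so cos²(θ − 14°) = 0.8515 / 0.9415 = 0.9044.
θ − 14° = arccos(√0.9044) = 18.0°, giving θ ≈ 14 + 18.0 = 32.0°.

θ ≈ 32°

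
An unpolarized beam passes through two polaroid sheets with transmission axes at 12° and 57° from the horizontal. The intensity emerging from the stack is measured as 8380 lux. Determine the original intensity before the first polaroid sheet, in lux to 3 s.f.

I₀ ≈ 3.35e4 lux

Unpolarized light through the first polarizer → I₁ = ½ I₀, now polarized at 12°.
I₂ = I₁ cos²(57° − 12°) = 0.5 I₀ · cos²(45°) = 0.25 I₀.
So 8380 lux = 0.25 I₀, giving I₀ = 8380/0.25 = 3.352e+04 lux.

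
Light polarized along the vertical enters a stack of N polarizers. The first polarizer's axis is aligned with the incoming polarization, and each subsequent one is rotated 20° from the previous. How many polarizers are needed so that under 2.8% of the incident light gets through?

N = 30

First polarizer is aligned with the polarization: full transmission.
Each further stage multiplies by cos²(20°) = 0.883.
After N polarizers: T = 0.883^(N−1). Require T < 0.028 ⇒ N−1 > ln(0.028)/ln(0.883) = 28.74, so N−1 ≥ 29 and N = 30.
Check: N=30 gives T = 0.02711 < 0.028; N=29 gives T = 0.0307.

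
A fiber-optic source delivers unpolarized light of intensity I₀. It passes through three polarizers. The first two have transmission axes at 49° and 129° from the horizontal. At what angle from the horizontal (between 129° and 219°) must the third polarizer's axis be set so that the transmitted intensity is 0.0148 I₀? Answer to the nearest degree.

Unpolarized light through the first polarizer → I₁ = ½ I₀, now polarized at 49°.
I₂ = I₁ cos²(129° − 49°) = 0.5 I₀ · cos²(80°) = 0.01508 I₀.
Need I₃/I₀ = 0.0148, so cos²(θ − 129°) = 0.0148 / 0.01508 = 0.9816.
θ − 129° = arccos(√0.9816) = 7.8°, giving θ ≈ 129 + 7.8 = 136.8°.

θ ≈ 137°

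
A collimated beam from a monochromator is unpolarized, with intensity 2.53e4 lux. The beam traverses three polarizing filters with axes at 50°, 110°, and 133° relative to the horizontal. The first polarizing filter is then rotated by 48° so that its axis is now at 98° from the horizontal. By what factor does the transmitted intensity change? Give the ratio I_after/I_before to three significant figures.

I_new/I_old ≈ 3.83

Before rotation:
Unpolarized light through the first polarizer → I₁ = ½ I₀, now polarized at 50°.
I₂ = I₁ cos²(110° − 50°) = 0.5 I₀ · cos²(60°) = 0.125 I₀.
I₃ = I₂ cos²(133° − 110°) = 0.125 I₀ · cos²(23°) = 0.1059 I₀.
After rotation:
Unpolarized light through the first polarizer → I₁ = ½ I₀, now polarized at 98°.
I₂ = I₁ cos²(110° − 98°) = 0.5 I₀ · cos²(12°) = 0.4784 I₀.
I₃ = I₂ cos²(133° − 110°) = 0.4784 I₀ · cos²(23°) = 0.4054 I₀.
Ratio = 0.4054 / 0.1059 = 3.827.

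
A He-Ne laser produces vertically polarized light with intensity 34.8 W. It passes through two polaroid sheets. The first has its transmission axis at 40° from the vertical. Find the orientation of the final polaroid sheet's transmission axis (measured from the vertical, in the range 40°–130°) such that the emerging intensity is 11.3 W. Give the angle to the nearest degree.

θ ≈ 82°

I₁ = I₀ cos²(40° − 0°) = I₀ cos²(40°) = 0.5868 I₀.
Target fraction: 11.3 / 34.8 W = 0.3247 of I₀.
Need I₂/I₀ = 0.3247, so cos²(θ − 40°) = 0.3247 / 0.5868 = 0.5533.
θ − 40° = arccos(√0.5533) = 41.9°, giving θ ≈ 40 + 41.9 = 81.9°.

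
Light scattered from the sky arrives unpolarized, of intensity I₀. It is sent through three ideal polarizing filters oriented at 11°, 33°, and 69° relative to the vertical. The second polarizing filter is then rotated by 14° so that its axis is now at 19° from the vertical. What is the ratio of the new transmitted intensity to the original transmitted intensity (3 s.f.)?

I_new/I_old ≈ 0.720

Before rotation:
Unpolarized light through the first polarizer → I₁ = ½ I₀, now polarized at 11°.
I₂ = I₁ cos²(33° − 11°) = 0.5 I₀ · cos²(22°) = 0.4298 I₀.
I₃ = I₂ cos²(69° − 33°) = 0.4298 I₀ · cos²(36°) = 0.2813 I₀.
After rotation:
Unpolarized light through the first polarizer → I₁ = ½ I₀, now polarized at 11°.
I₂ = I₁ cos²(19° − 11°) = 0.5 I₀ · cos²(8°) = 0.4903 I₀.
I₃ = I₂ cos²(69° − 19°) = 0.4903 I₀ · cos²(50°) = 0.2026 I₀.
Ratio = 0.2026 / 0.2813 = 0.7201.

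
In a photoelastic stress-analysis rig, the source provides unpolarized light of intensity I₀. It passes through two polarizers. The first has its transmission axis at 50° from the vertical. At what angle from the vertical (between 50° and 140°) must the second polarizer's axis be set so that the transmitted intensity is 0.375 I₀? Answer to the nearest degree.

Unpolarized light through the first polarizer → I₁ = ½ I₀, now polarized at 50°.
Need I₂/I₀ = 0.375, so cos²(θ − 50°) = 0.375 / 0.5 = 0.75.
θ − 50° = arccos(√0.75) = 30.0°, giving θ ≈ 50 + 30.0 = 80.0°.

θ ≈ 80°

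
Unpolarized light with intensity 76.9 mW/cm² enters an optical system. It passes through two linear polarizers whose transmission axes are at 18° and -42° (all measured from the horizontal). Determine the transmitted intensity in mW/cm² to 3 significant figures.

I ≈ 9.61 mW/cm²

Unpolarized light through the first polarizer → I₁ = 76.9 mW/cm²/2 = 38.45 mW/cm², polarized at 18°.
I₂ = I₁ · cos²(60°) = 38.45 · 0.25 = 9.613 mW/cm².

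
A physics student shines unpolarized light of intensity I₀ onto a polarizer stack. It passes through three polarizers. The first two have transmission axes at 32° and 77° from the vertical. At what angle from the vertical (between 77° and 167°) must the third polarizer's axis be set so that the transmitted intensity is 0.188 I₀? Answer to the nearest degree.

θ ≈ 107°

Unpolarized light through the first polarizer → I₁ = ½ I₀, now polarized at 32°.
I₂ = I₁ cos²(77° − 32°) = 0.5 I₀ · cos²(45°) = 0.25 I₀.
Need I₃/I₀ = 0.188, so cos²(θ − 77°) = 0.188 / 0.25 = 0.752.
θ − 77° = arccos(√0.752) = 29.9°, giving θ ≈ 77 + 29.9 = 106.9°.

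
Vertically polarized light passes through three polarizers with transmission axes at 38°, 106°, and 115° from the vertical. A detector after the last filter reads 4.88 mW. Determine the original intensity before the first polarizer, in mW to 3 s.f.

I₀ ≈ 57.4 mW

I₁ = I₀ cos²(38° − 0°) = I₀ cos²(38°) = 0.621 I₀.
I₂ = I₁ cos²(106° − 38°) = 0.621 I₀ · cos²(68°) = 0.08714 I₀.
I₃ = I₂ cos²(115° − 106°) = 0.08714 I₀ · cos²(9°) = 0.08501 I₀.
So 4.88 mW = 0.08501 I₀, giving I₀ = 4.88/0.08501 = 57.41 mW.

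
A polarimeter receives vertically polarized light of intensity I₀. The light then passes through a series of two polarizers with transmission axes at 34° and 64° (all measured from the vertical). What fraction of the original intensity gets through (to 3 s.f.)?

I₁ = I₀ cos²(34° − 0°) = I₀ cos²(34°) = 0.6873 I₀.
I₂ = I₁ cos²(64° − 34°) = 0.6873 I₀ · cos²(30°) = 0.5155 I₀.
Transmitted fraction = 0.5155.

≈ 0.515 I₀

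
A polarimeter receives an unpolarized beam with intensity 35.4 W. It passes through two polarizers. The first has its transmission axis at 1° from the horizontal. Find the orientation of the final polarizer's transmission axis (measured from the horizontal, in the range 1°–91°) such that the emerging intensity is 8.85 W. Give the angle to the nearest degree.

Unpolarized light through the first polarizer → I₁ = ½ I₀, now polarized at 1°.
Target fraction: 8.85 / 35.4 W = 0.25 of I₀.
Need I₂/I₀ = 0.25, so cos²(θ − 1°) = 0.25 / 0.5 = 0.5.
θ − 1° = arccos(√0.5) = 45.0°, giving θ ≈ 1 + 45.0 = 46.0°.

θ ≈ 46°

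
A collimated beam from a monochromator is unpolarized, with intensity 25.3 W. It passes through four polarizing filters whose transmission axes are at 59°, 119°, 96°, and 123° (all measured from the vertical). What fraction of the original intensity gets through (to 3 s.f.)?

Unpolarized light through the first polarizer → I₁ = 25.3 W/2 = 12.65 W, polarized at 59°.
I₂ = I₁ · cos²(60°) = 12.65 · 0.25 = 3.163 W.
I₃ = I₂ · cos²(23°) = 3.163 · 0.8473 = 2.68 W.
I₄ = I₃ · cos²(27°) = 2.68 · 0.7939 = 2.127 W.
Transmitted fraction = 0.08409.

I/I₀ ≈ 0.0841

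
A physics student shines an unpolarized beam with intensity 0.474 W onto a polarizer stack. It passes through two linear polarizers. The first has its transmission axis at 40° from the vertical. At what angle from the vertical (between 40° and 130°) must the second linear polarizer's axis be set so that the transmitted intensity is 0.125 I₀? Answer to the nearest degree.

Unpolarized light through the first polarizer → I₁ = ½ I₀, now polarized at 40°.
Need I₂/I₀ = 0.125, so cos²(θ − 40°) = 0.125 / 0.5 = 0.25.
θ − 40° = arccos(√0.25) = 60.0°, giving θ ≈ 40 + 60.0 = 100.0°.

θ ≈ 100°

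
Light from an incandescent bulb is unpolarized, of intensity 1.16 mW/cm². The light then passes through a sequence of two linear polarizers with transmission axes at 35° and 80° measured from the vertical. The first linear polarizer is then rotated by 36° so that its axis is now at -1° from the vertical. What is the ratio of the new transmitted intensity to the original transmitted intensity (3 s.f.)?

I_new/I_old ≈ 0.0489

Before rotation:
Unpolarized light through the first polarizer → I₁ = ½ I₀, now polarized at 35°.
I₂ = I₁ cos²(80° − 35°) = 0.5 I₀ · cos²(45°) = 0.25 I₀.
After rotation:
Unpolarized light through the first polarizer → I₁ = ½ I₀, now polarized at -1°.
I₂ = I₁ cos²(80° + 1°) = 0.5 I₀ · cos²(81°) = 0.01224 I₀.
Ratio = 0.01224 / 0.25 = 0.04894.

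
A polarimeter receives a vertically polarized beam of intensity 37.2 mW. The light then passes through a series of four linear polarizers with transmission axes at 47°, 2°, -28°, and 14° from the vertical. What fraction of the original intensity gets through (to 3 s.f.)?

I/I₀ ≈ 0.0963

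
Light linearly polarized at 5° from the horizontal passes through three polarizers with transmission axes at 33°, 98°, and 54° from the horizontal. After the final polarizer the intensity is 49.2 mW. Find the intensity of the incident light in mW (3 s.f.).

I₀ ≈ 683 mW

By Malus's law, I₁ = I₀ cos²(33° − 5°) = I₀ cos²(28°) = 0.7796 I₀.
I₂ = I₁ cos²(98° − 33°) = 0.7796 I₀ · cos²(65°) = 0.1392 I₀.
I₃ = I₂ cos²(54° − 98°) = 0.1392 I₀ · cos²(44°) = 0.07205 I₀.
So 49.2 mW = 0.07205 I₀, giving I₀ = 49.2/0.07205 = 682.9 mW.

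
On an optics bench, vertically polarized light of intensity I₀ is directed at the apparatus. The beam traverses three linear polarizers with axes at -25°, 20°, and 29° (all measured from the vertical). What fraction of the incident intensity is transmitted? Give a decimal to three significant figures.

≈ 0.401 I₀

I₁ = I₀ cos²(-25° − 0°) = I₀ cos²(25°) = 0.8214 I₀.
I₂ = I₁ cos²(20° + 25°) = 0.8214 I₀ · cos²(45°) = 0.4107 I₀.
I₃ = I₂ cos²(29° − 20°) = 0.4107 I₀ · cos²(9°) = 0.4006 I₀.
Transmitted fraction = 0.4006.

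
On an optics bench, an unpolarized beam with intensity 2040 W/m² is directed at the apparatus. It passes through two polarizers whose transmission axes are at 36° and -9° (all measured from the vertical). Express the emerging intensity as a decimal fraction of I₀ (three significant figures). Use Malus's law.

Unpolarized light through the first polarizer → I₁ = 2040 W/m²/2 = 1020 W/m², polarized at 36°.
I₂ = I₁ · cos²(45°) = 1020 · 0.5 = 510 W/m².
Transmitted fraction = 0.25.

I/I₀ ≈ 0.250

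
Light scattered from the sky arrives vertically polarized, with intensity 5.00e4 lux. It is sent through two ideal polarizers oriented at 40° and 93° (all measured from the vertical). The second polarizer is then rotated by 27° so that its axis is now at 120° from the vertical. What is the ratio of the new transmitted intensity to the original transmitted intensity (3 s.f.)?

Before rotation:
By Malus's law, I₁ = I₀ cos²(40° − 0°) = I₀ cos²(40°) = 0.5868 I₀.
I₂ = I₁ cos²(93° − 40°) = 0.5868 I₀ · cos²(53°) = 0.2125 I₀.
After rotation:
I₁ = I₀ cos²(40° − 0°) = I₀ cos²(40°) = 0.5868 I₀.
I₂ = I₁ cos²(120° − 40°) = 0.5868 I₀ · cos²(80°) = 0.01769 I₀.
Ratio = 0.01769 / 0.2125 = 0.08326.

I_new/I_old ≈ 0.0833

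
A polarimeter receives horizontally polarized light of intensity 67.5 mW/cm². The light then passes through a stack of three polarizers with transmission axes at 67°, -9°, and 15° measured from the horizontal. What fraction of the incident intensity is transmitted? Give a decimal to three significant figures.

I/I₀ ≈ 0.00746

I₁ = 67.5 mW/cm² · cos²(67°) = 10.31 mW/cm².
I₂ = I₁ · cos²(76°) = 10.31 · 0.05853 = 0.6031 mW/cm².
I₃ = I₂ · cos²(24°) = 0.6031 · 0.8346 = 0.5034 mW/cm².
Transmitted fraction = 0.007457.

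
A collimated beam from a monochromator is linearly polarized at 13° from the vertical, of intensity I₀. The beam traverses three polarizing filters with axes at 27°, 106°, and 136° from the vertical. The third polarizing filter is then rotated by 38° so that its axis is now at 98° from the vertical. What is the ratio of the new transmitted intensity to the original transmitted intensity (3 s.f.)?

I_new/I_old ≈ 1.31

Before rotation:
I₁ = I₀ cos²(27° − 13°) = I₀ cos²(14°) = 0.9415 I₀.
I₂ = I₁ cos²(106° − 27°) = 0.9415 I₀ · cos²(79°) = 0.03428 I₀.
I₃ = I₂ cos²(136° − 106°) = 0.03428 I₀ · cos²(30°) = 0.02571 I₀.
After rotation:
I₁ = I₀ cos²(27° − 13°) = I₀ cos²(14°) = 0.9415 I₀.
I₂ = I₁ cos²(106° − 27°) = 0.9415 I₀ · cos²(79°) = 0.03428 I₀.
I₃ = I₂ cos²(98° − 106°) = 0.03428 I₀ · cos²(8°) = 0.03361 I₀.
Ratio = 0.03361 / 0.02571 = 1.308.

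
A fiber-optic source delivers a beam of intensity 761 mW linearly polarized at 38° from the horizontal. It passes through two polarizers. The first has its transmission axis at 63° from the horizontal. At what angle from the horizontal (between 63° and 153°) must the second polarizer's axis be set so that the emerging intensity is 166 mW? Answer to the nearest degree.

θ ≈ 122°

I₁ = I₀ cos²(63° − 38°) = I₀ cos²(25°) = 0.8214 I₀.
Target fraction: 166 / 761 mW = 0.2181 of I₀.
Need I₂/I₀ = 0.2181, so cos²(θ − 63°) = 0.2181 / 0.8214 = 0.2656.
θ − 63° = arccos(√0.2656) = 59.0°, giving θ ≈ 63 + 59.0 = 122.0°.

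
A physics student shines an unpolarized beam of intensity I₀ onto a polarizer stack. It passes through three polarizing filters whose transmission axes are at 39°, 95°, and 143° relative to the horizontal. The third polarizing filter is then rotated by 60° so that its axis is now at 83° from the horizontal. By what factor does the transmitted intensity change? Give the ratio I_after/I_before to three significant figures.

Before rotation:
Unpolarized light through the first polarizer → I₁ = ½ I₀, now polarized at 39°.
I₂ = I₁ cos²(95° − 39°) = 0.5 I₀ · cos²(56°) = 0.1563 I₀.
I₃ = I₂ cos²(143° − 95°) = 0.1563 I₀ · cos²(48°) = 0.07 I₀.
After rotation:
Unpolarized light through the first polarizer → I₁ = ½ I₀, now polarized at 39°.
I₂ = I₁ cos²(95° − 39°) = 0.5 I₀ · cos²(56°) = 0.1563 I₀.
I₃ = I₂ cos²(83° − 95°) = 0.1563 I₀ · cos²(12°) = 0.1496 I₀.
Ratio = 0.1496 / 0.07 = 2.137.

I_new/I_old ≈ 2.14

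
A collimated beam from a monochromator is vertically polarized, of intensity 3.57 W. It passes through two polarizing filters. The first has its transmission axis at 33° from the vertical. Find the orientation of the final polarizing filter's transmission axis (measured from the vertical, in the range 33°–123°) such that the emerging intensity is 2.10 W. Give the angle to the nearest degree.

By Malus's law, I₁ = I₀ cos²(33° − 0°) = I₀ cos²(33°) = 0.7034 I₀.
Target fraction: 2.10 / 3.57 W = 0.5882 of I₀.
Need I₂/I₀ = 0.5882, so cos²(θ − 33°) = 0.5882 / 0.7034 = 0.8363.
θ − 33° = arccos(√0.8363) = 23.9°, giving θ ≈ 33 + 23.9 = 56.9°.

θ ≈ 57°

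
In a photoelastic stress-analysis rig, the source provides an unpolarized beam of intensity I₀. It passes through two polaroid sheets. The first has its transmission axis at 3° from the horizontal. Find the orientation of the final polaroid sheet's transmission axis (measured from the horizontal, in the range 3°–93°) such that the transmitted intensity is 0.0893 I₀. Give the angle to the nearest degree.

Unpolarized light through the first polarizer → I₁ = ½ I₀, now polarized at 3°.
Need I₂/I₀ = 0.0893, so cos²(θ − 3°) = 0.0893 / 0.5 = 0.1786.
θ − 3° = arccos(√0.1786) = 65.0°, giving θ ≈ 3 + 65.0 = 68.0°.

θ ≈ 68°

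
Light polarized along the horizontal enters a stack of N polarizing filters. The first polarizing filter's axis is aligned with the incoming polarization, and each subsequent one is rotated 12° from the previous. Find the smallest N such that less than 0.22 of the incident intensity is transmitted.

N = 36

First polarizer is aligned with the polarization: full transmission.
Each further stage multiplies by cos²(12°) = 0.9568.
After N polarizers: T = 0.9568^(N−1). Require T < 0.22 ⇒ N−1 > ln(0.22)/ln(0.9568) = 34.26, so N−1 ≥ 35 and N = 36.
Check: N=36 gives T = 0.213 < 0.22; N=35 gives T = 0.2226.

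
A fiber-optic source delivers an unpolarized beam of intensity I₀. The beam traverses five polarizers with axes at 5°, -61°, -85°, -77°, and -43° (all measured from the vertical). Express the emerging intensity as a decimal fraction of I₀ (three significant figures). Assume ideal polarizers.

Unpolarized light through the first polarizer → I₁ = ½ I₀, now polarized at 5°.
I₂ = I₁ cos²(-61° − 5°) = 0.5 I₀ · cos²(66°) = 0.08272 I₀.
I₃ = I₂ cos²(-85° + 61°) = 0.08272 I₀ · cos²(24°) = 0.06903 I₀.
I₄ = I₃ cos²(-77° + 85°) = 0.06903 I₀ · cos²(8°) = 0.0677 I₀.
I₅ = I₄ cos²(-43° + 77°) = 0.0677 I₀ · cos²(34°) = 0.04653 I₀.
Transmitted fraction = 0.04653.

≈ 0.0465 I₀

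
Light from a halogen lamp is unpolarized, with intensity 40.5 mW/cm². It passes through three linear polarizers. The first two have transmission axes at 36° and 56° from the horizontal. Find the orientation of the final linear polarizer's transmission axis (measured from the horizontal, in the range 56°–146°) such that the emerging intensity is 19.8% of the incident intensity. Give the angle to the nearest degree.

Unpolarized light through the first polarizer → I₁ = ½ I₀, now polarized at 36°.
I₂ = I₁ cos²(56° − 36°) = 0.5 I₀ · cos²(20°) = 0.4415 I₀.
Need I₃/I₀ = 0.198, so cos²(θ − 56°) = 0.198 / 0.4415 = 0.4485.
θ − 56° = arccos(√0.4485) = 48.0°, giving θ ≈ 56 + 48.0 = 104.0°.

θ ≈ 104°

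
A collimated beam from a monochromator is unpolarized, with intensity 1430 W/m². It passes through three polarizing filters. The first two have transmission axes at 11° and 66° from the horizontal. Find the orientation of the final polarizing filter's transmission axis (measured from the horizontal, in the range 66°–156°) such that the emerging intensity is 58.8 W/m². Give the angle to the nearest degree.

Unpolarized light through the first polarizer → I₁ = ½ I₀, now polarized at 11°.
I₂ = I₁ cos²(66° − 11°) = 0.5 I₀ · cos²(55°) = 0.1645 I₀.
Target fraction: 58.8 / 1430 W/m² = 0.04112 of I₀.
Need I₃/I₀ = 0.04112, so cos²(θ − 66°) = 0.04112 / 0.1645 = 0.25.
θ − 66° = arccos(√0.25) = 60.0°, giving θ ≈ 66 + 60.0 = 126.0°.

θ ≈ 126°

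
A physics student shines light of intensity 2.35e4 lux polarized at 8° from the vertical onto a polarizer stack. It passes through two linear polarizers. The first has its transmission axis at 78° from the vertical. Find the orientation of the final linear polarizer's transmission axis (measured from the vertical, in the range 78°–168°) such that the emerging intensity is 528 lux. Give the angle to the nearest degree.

By Malus's law, I₁ = I₀ cos²(78° − 8°) = I₀ cos²(70°) = 0.117 I₀.
Target fraction: 528 / 2.35e4 lux = 0.02247 of I₀.
Need I₂/I₀ = 0.02247, so cos²(θ − 78°) = 0.02247 / 0.117 = 0.1921.
θ − 78° = arccos(√0.1921) = 64.0°, giving θ ≈ 78 + 64.0 = 142.0°.

θ ≈ 142°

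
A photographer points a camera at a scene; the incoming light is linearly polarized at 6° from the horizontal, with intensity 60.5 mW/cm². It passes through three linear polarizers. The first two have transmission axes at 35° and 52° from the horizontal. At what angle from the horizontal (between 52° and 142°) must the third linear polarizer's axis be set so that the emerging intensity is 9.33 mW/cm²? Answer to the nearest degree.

θ ≈ 114°

By Malus's law, I₁ = I₀ cos²(35° − 6°) = I₀ cos²(29°) = 0.765 I₀.
I₂ = I₁ cos²(52° − 35°) = 0.765 I₀ · cos²(17°) = 0.6996 I₀.
Target fraction: 9.33 / 60.5 mW/cm² = 0.1542 of I₀.
Need I₃/I₀ = 0.1542, so cos²(θ − 52°) = 0.1542 / 0.6996 = 0.2204.
θ − 52° = arccos(√0.2204) = 62.0°, giving θ ≈ 52 + 62.0 = 114.0°.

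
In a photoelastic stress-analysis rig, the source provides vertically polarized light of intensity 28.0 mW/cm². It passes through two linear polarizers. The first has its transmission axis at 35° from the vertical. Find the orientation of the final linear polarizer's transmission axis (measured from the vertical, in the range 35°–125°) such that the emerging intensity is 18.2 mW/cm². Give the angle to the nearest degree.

θ ≈ 45°

By Malus's law, I₁ = I₀ cos²(35° − 0°) = I₀ cos²(35°) = 0.671 I₀.
Target fraction: 18.2 / 28.0 mW/cm² = 0.65 of I₀.
Need I₂/I₀ = 0.65, so cos²(θ − 35°) = 0.65 / 0.671 = 0.9687.
θ − 35° = arccos(√0.9687) = 10.2°, giving θ ≈ 35 + 10.2 = 45.2°.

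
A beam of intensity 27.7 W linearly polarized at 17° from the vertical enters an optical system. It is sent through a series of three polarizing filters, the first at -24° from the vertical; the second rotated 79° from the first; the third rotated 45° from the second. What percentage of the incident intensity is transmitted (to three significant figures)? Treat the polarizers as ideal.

I₁ = 27.7 W · cos²(41°) = 15.78 W.
I₂ = I₁ · cos²(79°) = 15.78 · 0.03641 = 0.5744 W.
I₃ = I₂ · cos²(45°) = 0.5744 · 0.5 = 0.2872 W.
That is 1.037% of the incident intensity.

≈ 1.04%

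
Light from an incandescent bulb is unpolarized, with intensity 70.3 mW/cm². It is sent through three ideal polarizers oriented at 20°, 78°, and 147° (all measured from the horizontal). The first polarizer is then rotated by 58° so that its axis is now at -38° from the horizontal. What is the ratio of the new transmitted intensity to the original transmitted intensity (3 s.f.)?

I_new/I_old ≈ 0.684

Before rotation:
Unpolarized light through the first polarizer → I₁ = ½ I₀, now polarized at 20°.
I₂ = I₁ cos²(78° − 20°) = 0.5 I₀ · cos²(58°) = 0.1404 I₀.
I₃ = I₂ cos²(147° − 78°) = 0.1404 I₀ · cos²(69°) = 0.01803 I₀.
After rotation:
Unpolarized light through the first polarizer → I₁ = ½ I₀, now polarized at -38°.
Angle between axes 1 and 2: 64°. I₂ = 0.5 I₀ · cos²(64°) = 0.09608 I₀.
I₃ = I₂ cos²(147° − 78°) = 0.09608 I₀ · cos²(69°) = 0.01234 I₀.
Ratio = 0.01234 / 0.01803 = 0.6843.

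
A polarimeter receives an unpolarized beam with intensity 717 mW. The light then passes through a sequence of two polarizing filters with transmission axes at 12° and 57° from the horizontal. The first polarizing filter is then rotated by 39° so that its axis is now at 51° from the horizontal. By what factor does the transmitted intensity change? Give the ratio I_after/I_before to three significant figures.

I_new/I_old ≈ 1.98

Before rotation:
Unpolarized light through the first polarizer → I₁ = ½ I₀, now polarized at 12°.
I₂ = I₁ cos²(57° − 12°) = 0.5 I₀ · cos²(45°) = 0.25 I₀.
After rotation:
Unpolarized light through the first polarizer → I₁ = ½ I₀, now polarized at 51°.
I₂ = I₁ cos²(57° − 51°) = 0.5 I₀ · cos²(6°) = 0.4945 I₀.
Ratio = 0.4945 / 0.25 = 1.978.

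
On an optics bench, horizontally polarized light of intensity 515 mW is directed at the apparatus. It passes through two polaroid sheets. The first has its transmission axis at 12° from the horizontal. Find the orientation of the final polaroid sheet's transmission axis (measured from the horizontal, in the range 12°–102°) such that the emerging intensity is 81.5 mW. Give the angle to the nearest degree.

θ ≈ 78°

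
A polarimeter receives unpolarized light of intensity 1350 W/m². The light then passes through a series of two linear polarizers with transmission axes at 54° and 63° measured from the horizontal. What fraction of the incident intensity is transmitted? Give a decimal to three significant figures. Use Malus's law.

I/I₀ ≈ 0.488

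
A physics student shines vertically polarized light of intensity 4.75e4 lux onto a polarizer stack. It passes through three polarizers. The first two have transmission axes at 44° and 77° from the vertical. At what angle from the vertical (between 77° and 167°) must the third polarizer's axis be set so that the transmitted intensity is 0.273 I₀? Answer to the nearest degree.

θ ≈ 107°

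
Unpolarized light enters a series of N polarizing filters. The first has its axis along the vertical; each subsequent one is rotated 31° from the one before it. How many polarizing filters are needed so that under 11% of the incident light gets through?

N = 6

First polarizer halves the unpolarized light: factor 1/2.
Each further stage multiplies by cos²(31°) = 0.7347.
After N polarizers: T = 0.5·0.7347^(N−1). Require T < 0.11 ⇒ N−1 > ln(0.11/0.5)/ln(0.7347) = 4.91, so N−1 ≥ 5 and N = 6.
Check: N=6 gives T = 0.1071 < 0.11; N=5 gives T = 0.1457.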